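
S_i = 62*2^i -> [62, 124, 248, 496, 992]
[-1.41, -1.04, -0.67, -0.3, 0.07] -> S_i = -1.41 + 0.37*i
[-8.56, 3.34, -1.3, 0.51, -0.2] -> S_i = -8.56*(-0.39)^i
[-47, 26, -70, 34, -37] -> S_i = Random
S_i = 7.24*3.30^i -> [7.24, 23.89, 78.84, 260.18, 858.61]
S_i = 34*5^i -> [34, 170, 850, 4250, 21250]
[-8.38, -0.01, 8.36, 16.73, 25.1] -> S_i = -8.38 + 8.37*i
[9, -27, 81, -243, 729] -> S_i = 9*-3^i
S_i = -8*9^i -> [-8, -72, -648, -5832, -52488]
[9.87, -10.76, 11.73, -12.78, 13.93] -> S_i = 9.87*(-1.09)^i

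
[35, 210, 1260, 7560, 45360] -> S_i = 35*6^i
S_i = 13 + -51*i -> [13, -38, -89, -140, -191]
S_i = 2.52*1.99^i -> [2.52, 5.01, 9.98, 19.86, 39.52]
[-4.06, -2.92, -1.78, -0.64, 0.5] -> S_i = -4.06 + 1.14*i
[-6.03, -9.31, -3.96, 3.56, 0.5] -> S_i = Random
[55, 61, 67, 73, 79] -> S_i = 55 + 6*i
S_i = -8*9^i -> [-8, -72, -648, -5832, -52488]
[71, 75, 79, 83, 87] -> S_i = 71 + 4*i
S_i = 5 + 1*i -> [5, 6, 7, 8, 9]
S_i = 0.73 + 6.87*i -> [0.73, 7.6, 14.47, 21.34, 28.21]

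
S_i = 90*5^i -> [90, 450, 2250, 11250, 56250]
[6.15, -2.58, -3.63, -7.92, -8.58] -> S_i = Random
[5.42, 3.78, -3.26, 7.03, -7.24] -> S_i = Random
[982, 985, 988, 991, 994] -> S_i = 982 + 3*i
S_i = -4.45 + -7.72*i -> [-4.45, -12.17, -19.89, -27.61, -35.33]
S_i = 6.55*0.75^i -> [6.55, 4.91, 3.68, 2.76, 2.07]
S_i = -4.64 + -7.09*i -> [-4.64, -11.73, -18.82, -25.91, -33.0]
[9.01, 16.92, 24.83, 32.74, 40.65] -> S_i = 9.01 + 7.91*i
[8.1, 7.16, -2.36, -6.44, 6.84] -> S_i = Random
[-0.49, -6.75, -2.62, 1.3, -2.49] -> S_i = Random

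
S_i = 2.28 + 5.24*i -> [2.28, 7.52, 12.76, 18.0, 23.24]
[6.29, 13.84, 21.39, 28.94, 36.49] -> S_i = 6.29 + 7.55*i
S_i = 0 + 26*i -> [0, 26, 52, 78, 104]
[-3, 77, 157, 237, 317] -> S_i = -3 + 80*i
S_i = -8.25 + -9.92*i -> [-8.25, -18.17, -28.09, -38.01, -47.93]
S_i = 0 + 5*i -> [0, 5, 10, 15, 20]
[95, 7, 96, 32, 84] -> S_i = Random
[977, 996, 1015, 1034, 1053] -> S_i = 977 + 19*i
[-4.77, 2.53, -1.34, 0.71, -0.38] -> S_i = -4.77*(-0.53)^i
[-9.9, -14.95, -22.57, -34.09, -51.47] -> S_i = -9.90*1.51^i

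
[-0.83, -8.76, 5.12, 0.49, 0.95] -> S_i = Random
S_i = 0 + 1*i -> [0, 1, 2, 3, 4]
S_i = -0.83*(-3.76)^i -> [-0.83, 3.12, -11.73, 44.12, -165.89]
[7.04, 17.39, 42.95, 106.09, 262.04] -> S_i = 7.04*2.47^i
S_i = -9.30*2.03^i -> [-9.3, -18.88, -38.32, -77.8, -157.93]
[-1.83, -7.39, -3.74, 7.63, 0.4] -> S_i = Random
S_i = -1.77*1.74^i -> [-1.77, -3.08, -5.36, -9.32, -16.22]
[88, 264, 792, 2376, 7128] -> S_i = 88*3^i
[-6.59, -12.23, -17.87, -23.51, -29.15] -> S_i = -6.59 + -5.64*i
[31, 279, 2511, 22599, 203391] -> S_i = 31*9^i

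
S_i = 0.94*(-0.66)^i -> [0.94, -0.62, 0.41, -0.27, 0.18]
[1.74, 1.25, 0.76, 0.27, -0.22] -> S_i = 1.74 + -0.49*i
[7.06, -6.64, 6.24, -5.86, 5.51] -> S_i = 7.06*(-0.94)^i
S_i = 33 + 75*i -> [33, 108, 183, 258, 333]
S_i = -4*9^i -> [-4, -36, -324, -2916, -26244]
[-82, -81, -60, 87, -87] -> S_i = Random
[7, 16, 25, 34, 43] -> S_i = 7 + 9*i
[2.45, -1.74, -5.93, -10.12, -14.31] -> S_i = 2.45 + -4.19*i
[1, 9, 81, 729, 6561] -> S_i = 1*9^i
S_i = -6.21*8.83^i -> [-6.21, -54.83, -484.19, -4275.37, -37751.52]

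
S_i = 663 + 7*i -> [663, 670, 677, 684, 691]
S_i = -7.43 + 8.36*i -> [-7.43, 0.93, 9.29, 17.65, 26.01]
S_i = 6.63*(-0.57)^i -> [6.63, -3.78, 2.15, -1.23, 0.7]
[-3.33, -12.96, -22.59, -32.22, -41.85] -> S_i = -3.33 + -9.63*i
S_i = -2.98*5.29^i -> [-2.98, -15.76, -83.39, -441.15, -2333.67]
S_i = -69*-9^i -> [-69, 621, -5589, 50301, -452709]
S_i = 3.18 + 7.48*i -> [3.18, 10.66, 18.14, 25.62, 33.1]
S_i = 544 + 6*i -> [544, 550, 556, 562, 568]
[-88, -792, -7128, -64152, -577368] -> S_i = -88*9^i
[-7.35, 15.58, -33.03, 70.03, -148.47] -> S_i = -7.35*(-2.12)^i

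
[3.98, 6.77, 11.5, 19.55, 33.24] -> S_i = 3.98*1.70^i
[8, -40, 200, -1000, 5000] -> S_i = 8*-5^i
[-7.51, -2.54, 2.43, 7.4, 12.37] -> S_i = -7.51 + 4.97*i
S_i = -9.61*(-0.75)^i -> [-9.61, 7.21, -5.41, 4.05, -3.04]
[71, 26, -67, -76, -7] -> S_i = Random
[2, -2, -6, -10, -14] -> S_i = 2 + -4*i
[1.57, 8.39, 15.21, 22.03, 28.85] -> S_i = 1.57 + 6.82*i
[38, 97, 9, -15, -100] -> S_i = Random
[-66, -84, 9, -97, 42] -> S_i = Random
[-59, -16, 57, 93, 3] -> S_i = Random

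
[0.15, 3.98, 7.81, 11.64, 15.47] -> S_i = 0.15 + 3.83*i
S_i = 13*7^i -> [13, 91, 637, 4459, 31213]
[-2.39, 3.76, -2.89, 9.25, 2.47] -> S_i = Random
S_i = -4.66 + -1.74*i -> [-4.66, -6.4, -8.14, -9.88, -11.62]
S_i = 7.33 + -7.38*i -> [7.33, -0.05, -7.43, -14.81, -22.19]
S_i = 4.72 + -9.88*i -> [4.72, -5.16, -15.04, -24.92, -34.8]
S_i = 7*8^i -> [7, 56, 448, 3584, 28672]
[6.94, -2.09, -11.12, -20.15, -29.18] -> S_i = 6.94 + -9.03*i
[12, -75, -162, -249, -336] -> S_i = 12 + -87*i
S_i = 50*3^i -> [50, 150, 450, 1350, 4050]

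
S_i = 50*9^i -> [50, 450, 4050, 36450, 328050]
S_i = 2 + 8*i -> [2, 10, 18, 26, 34]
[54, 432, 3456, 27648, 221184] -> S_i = 54*8^i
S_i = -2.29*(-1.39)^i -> [-2.29, 3.18, -4.42, 6.15, -8.55]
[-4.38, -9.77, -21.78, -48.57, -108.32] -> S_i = -4.38*2.23^i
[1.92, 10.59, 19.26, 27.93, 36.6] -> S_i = 1.92 + 8.67*i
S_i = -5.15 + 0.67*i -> [-5.15, -4.48, -3.81, -3.14, -2.47]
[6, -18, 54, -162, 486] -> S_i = 6*-3^i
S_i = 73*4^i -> [73, 292, 1168, 4672, 18688]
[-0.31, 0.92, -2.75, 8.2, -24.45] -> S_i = -0.31*(-2.98)^i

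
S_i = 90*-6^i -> [90, -540, 3240, -19440, 116640]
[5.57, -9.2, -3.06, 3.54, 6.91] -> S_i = Random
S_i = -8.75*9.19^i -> [-8.75, -80.41, -738.99, -6791.33, -62412.29]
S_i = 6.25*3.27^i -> [6.25, 20.44, 66.83, 218.54, 714.61]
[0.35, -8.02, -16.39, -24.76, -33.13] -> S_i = 0.35 + -8.37*i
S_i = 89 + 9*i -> [89, 98, 107, 116, 125]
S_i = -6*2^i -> [-6, -12, -24, -48, -96]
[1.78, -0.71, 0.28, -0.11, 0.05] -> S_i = 1.78*(-0.40)^i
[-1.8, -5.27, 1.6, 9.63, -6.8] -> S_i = Random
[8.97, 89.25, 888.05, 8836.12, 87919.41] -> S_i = 8.97*9.95^i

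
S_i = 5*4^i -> [5, 20, 80, 320, 1280]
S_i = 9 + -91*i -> [9, -82, -173, -264, -355]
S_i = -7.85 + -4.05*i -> [-7.85, -11.9, -15.95, -20.0, -24.05]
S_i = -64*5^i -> [-64, -320, -1600, -8000, -40000]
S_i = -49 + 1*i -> [-49, -48, -47, -46, -45]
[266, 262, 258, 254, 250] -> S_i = 266 + -4*i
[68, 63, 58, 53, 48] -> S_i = 68 + -5*i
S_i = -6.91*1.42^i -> [-6.91, -9.81, -13.93, -19.79, -28.1]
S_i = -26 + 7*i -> [-26, -19, -12, -5, 2]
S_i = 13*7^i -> [13, 91, 637, 4459, 31213]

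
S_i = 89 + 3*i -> [89, 92, 95, 98, 101]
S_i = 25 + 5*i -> [25, 30, 35, 40, 45]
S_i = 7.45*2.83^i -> [7.45, 21.08, 59.67, 168.86, 477.86]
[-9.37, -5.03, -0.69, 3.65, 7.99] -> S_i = -9.37 + 4.34*i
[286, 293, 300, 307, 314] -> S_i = 286 + 7*i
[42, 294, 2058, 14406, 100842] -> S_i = 42*7^i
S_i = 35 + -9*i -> [35, 26, 17, 8, -1]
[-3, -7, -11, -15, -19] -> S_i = -3 + -4*i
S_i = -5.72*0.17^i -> [-5.72, -0.97, -0.17, -0.03, -0.0]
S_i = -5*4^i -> [-5, -20, -80, -320, -1280]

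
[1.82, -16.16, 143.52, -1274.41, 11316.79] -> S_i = 1.82*(-8.88)^i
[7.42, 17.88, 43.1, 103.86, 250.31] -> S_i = 7.42*2.41^i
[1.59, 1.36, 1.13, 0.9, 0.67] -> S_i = 1.59 + -0.23*i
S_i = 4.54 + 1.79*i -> [4.54, 6.33, 8.12, 9.91, 11.7]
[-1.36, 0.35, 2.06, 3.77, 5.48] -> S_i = -1.36 + 1.71*i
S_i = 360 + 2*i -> [360, 362, 364, 366, 368]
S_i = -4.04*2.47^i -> [-4.04, -9.98, -24.65, -60.88, -150.37]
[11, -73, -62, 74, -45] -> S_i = Random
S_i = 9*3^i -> [9, 27, 81, 243, 729]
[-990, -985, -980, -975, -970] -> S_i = -990 + 5*i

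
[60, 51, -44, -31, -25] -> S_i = Random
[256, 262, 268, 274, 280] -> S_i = 256 + 6*i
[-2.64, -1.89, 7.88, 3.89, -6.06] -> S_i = Random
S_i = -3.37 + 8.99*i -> [-3.37, 5.62, 14.61, 23.6, 32.59]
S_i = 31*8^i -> [31, 248, 1984, 15872, 126976]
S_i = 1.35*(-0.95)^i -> [1.35, -1.28, 1.22, -1.16, 1.1]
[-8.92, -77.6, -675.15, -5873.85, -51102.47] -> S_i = -8.92*8.70^i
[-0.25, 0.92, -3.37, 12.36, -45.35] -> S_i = -0.25*(-3.67)^i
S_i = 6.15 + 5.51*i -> [6.15, 11.66, 17.17, 22.68, 28.19]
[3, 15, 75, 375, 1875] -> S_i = 3*5^i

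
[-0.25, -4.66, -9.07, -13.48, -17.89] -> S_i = -0.25 + -4.41*i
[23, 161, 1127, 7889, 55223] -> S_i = 23*7^i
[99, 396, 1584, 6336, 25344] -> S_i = 99*4^i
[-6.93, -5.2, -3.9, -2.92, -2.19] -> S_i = -6.93*0.75^i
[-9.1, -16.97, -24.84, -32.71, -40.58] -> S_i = -9.10 + -7.87*i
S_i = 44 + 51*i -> [44, 95, 146, 197, 248]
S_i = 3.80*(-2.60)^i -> [3.8, -9.88, 25.69, -66.79, 173.65]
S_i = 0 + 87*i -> [0, 87, 174, 261, 348]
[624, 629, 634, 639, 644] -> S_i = 624 + 5*i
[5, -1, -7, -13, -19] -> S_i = 5 + -6*i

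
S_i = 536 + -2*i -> [536, 534, 532, 530, 528]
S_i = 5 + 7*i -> [5, 12, 19, 26, 33]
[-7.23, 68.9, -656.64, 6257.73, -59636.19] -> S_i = -7.23*(-9.53)^i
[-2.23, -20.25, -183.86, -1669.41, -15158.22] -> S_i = -2.23*9.08^i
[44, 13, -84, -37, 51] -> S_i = Random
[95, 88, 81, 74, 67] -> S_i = 95 + -7*i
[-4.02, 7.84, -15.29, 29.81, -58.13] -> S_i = -4.02*(-1.95)^i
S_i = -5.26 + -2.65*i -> [-5.26, -7.91, -10.56, -13.21, -15.86]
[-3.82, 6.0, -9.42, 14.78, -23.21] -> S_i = -3.82*(-1.57)^i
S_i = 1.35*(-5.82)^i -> [1.35, -7.86, 45.73, -266.14, 1548.91]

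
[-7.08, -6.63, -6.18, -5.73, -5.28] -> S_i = -7.08 + 0.45*i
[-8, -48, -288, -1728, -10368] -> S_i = -8*6^i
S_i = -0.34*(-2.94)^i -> [-0.34, 1.0, -2.94, 8.64, -25.4]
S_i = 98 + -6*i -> [98, 92, 86, 80, 74]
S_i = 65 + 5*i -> [65, 70, 75, 80, 85]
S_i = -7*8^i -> [-7, -56, -448, -3584, -28672]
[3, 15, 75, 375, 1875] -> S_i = 3*5^i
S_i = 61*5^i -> [61, 305, 1525, 7625, 38125]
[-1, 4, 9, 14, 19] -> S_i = -1 + 5*i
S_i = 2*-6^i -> [2, -12, 72, -432, 2592]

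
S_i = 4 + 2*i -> [4, 6, 8, 10, 12]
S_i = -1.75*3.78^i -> [-1.75, -6.61, -25.0, -94.52, -357.28]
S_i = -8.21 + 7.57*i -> [-8.21, -0.64, 6.93, 14.5, 22.07]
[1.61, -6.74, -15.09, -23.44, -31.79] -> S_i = 1.61 + -8.35*i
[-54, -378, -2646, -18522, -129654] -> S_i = -54*7^i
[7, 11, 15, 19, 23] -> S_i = 7 + 4*i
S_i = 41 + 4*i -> [41, 45, 49, 53, 57]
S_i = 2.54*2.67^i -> [2.54, 6.78, 18.11, 48.35, 129.09]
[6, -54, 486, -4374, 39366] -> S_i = 6*-9^i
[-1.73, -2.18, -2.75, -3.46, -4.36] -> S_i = -1.73*1.26^i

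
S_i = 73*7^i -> [73, 511, 3577, 25039, 175273]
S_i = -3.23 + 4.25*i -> [-3.23, 1.02, 5.27, 9.52, 13.77]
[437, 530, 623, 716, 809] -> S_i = 437 + 93*i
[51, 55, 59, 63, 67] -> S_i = 51 + 4*i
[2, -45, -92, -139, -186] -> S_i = 2 + -47*i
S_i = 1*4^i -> [1, 4, 16, 64, 256]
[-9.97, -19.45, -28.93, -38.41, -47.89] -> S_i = -9.97 + -9.48*i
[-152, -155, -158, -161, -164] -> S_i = -152 + -3*i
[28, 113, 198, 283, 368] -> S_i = 28 + 85*i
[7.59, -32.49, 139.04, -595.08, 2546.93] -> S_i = 7.59*(-4.28)^i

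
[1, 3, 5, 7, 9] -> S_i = 1 + 2*i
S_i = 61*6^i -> [61, 366, 2196, 13176, 79056]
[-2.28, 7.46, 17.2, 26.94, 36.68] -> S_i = -2.28 + 9.74*i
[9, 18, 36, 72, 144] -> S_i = 9*2^i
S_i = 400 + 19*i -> [400, 419, 438, 457, 476]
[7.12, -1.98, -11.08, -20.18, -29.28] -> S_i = 7.12 + -9.10*i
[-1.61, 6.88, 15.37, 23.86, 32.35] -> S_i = -1.61 + 8.49*i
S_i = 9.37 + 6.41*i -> [9.37, 15.78, 22.19, 28.6, 35.01]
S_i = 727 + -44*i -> [727, 683, 639, 595, 551]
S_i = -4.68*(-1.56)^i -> [-4.68, 7.3, -11.39, 17.77, -27.72]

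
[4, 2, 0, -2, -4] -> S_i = 4 + -2*i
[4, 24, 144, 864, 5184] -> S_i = 4*6^i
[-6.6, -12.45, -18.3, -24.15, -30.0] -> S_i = -6.60 + -5.85*i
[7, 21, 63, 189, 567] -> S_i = 7*3^i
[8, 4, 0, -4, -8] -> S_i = 8 + -4*i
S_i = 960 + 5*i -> [960, 965, 970, 975, 980]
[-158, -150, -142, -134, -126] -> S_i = -158 + 8*i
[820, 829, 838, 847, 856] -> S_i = 820 + 9*i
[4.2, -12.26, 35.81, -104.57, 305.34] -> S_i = 4.20*(-2.92)^i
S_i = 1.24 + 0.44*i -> [1.24, 1.68, 2.12, 2.56, 3.0]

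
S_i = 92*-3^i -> [92, -276, 828, -2484, 7452]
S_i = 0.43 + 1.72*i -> [0.43, 2.15, 3.87, 5.59, 7.31]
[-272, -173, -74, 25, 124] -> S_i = -272 + 99*i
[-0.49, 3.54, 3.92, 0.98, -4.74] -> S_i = Random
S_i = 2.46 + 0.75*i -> [2.46, 3.21, 3.96, 4.71, 5.46]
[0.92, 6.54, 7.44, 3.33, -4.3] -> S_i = Random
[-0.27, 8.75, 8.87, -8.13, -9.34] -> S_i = Random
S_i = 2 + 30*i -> [2, 32, 62, 92, 122]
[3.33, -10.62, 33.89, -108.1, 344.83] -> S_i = 3.33*(-3.19)^i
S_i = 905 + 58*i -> [905, 963, 1021, 1079, 1137]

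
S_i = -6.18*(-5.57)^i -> [-6.18, 34.42, -191.73, 1067.96, -5948.52]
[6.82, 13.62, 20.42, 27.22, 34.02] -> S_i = 6.82 + 6.80*i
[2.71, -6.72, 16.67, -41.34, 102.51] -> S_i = 2.71*(-2.48)^i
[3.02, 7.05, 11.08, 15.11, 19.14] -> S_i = 3.02 + 4.03*i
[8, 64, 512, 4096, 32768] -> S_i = 8*8^i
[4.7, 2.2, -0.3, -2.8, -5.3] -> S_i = 4.70 + -2.50*i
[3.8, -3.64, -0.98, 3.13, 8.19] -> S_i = Random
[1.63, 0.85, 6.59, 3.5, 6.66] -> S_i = Random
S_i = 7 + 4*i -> [7, 11, 15, 19, 23]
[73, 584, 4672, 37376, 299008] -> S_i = 73*8^i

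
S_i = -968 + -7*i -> [-968, -975, -982, -989, -996]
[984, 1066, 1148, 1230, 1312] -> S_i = 984 + 82*i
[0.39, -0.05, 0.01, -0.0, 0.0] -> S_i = 0.39*(-0.14)^i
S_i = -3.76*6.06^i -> [-3.76, -22.79, -138.08, -836.77, -5070.82]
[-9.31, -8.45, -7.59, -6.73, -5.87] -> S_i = -9.31 + 0.86*i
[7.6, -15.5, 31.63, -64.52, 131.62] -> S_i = 7.60*(-2.04)^i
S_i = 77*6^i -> [77, 462, 2772, 16632, 99792]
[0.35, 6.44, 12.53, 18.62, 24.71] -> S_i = 0.35 + 6.09*i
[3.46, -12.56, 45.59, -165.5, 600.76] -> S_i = 3.46*(-3.63)^i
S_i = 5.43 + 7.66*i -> [5.43, 13.09, 20.75, 28.41, 36.07]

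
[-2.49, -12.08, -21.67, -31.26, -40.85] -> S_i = -2.49 + -9.59*i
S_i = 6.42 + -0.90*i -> [6.42, 5.52, 4.62, 3.72, 2.82]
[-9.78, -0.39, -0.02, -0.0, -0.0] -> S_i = -9.78*0.04^i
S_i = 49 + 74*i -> [49, 123, 197, 271, 345]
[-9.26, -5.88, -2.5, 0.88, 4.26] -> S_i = -9.26 + 3.38*i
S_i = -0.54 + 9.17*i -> [-0.54, 8.63, 17.8, 26.97, 36.14]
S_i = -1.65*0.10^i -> [-1.65, -0.16, -0.02, -0.0, -0.0]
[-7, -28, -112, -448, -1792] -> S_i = -7*4^i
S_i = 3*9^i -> [3, 27, 243, 2187, 19683]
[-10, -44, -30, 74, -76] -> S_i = Random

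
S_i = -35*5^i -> [-35, -175, -875, -4375, -21875]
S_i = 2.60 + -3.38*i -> [2.6, -0.78, -4.16, -7.54, -10.92]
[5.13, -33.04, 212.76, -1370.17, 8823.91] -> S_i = 5.13*(-6.44)^i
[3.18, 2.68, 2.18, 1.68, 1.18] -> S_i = 3.18 + -0.50*i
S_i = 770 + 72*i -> [770, 842, 914, 986, 1058]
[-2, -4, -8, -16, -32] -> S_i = -2*2^i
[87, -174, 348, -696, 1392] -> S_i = 87*-2^i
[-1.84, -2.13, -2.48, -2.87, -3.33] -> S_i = -1.84*1.16^i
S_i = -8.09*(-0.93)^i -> [-8.09, 7.52, -7.0, 6.51, -6.05]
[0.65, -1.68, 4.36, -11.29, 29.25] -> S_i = 0.65*(-2.59)^i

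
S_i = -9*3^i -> [-9, -27, -81, -243, -729]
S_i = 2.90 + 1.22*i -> [2.9, 4.12, 5.34, 6.56, 7.78]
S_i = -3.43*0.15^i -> [-3.43, -0.51, -0.08, -0.01, -0.0]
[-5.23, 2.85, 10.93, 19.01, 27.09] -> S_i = -5.23 + 8.08*i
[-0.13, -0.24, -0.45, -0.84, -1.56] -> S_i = -0.13*1.86^i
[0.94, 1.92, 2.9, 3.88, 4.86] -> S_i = 0.94 + 0.98*i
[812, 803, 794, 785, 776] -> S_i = 812 + -9*i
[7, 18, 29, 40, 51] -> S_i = 7 + 11*i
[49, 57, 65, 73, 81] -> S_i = 49 + 8*i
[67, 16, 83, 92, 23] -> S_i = Random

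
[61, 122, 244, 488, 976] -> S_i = 61*2^i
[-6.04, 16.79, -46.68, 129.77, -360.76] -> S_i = -6.04*(-2.78)^i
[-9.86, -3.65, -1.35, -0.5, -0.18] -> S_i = -9.86*0.37^i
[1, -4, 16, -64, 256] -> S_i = 1*-4^i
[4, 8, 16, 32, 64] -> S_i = 4*2^i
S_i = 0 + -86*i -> [0, -86, -172, -258, -344]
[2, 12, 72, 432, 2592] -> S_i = 2*6^i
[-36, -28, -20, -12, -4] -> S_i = -36 + 8*i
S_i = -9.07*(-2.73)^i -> [-9.07, 24.76, -67.6, 184.54, -503.8]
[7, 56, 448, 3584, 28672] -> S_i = 7*8^i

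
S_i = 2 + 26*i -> [2, 28, 54, 80, 106]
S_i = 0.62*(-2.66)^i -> [0.62, -1.65, 4.39, -11.67, 31.04]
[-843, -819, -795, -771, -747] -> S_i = -843 + 24*i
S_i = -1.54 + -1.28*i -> [-1.54, -2.82, -4.1, -5.38, -6.66]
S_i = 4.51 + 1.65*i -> [4.51, 6.16, 7.81, 9.46, 11.11]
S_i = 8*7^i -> [8, 56, 392, 2744, 19208]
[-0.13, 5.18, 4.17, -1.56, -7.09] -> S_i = Random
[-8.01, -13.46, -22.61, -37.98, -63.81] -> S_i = -8.01*1.68^i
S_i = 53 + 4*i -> [53, 57, 61, 65, 69]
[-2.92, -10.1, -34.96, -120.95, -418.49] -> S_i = -2.92*3.46^i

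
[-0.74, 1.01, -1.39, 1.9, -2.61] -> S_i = -0.74*(-1.37)^i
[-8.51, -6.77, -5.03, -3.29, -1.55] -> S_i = -8.51 + 1.74*i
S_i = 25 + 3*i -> [25, 28, 31, 34, 37]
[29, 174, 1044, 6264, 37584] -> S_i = 29*6^i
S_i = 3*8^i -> [3, 24, 192, 1536, 12288]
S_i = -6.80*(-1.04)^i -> [-6.8, 7.07, -7.35, 7.65, -7.96]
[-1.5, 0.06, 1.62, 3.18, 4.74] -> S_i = -1.50 + 1.56*i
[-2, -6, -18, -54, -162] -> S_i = -2*3^i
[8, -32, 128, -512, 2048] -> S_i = 8*-4^i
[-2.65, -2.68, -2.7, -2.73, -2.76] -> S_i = -2.65*1.01^i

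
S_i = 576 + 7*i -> [576, 583, 590, 597, 604]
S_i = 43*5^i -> [43, 215, 1075, 5375, 26875]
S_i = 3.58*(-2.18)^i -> [3.58, -7.8, 17.01, -37.09, 80.86]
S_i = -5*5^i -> [-5, -25, -125, -625, -3125]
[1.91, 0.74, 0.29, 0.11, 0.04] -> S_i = 1.91*0.39^i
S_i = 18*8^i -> [18, 144, 1152, 9216, 73728]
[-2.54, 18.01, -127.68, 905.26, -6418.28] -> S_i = -2.54*(-7.09)^i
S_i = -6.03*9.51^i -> [-6.03, -57.35, -545.35, -5186.31, -49321.85]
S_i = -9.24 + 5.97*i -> [-9.24, -3.27, 2.7, 8.67, 14.64]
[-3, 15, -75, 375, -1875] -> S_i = -3*-5^i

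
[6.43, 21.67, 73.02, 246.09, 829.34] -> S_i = 6.43*3.37^i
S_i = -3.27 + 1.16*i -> [-3.27, -2.11, -0.95, 0.21, 1.37]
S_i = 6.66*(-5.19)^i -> [6.66, -34.57, 179.39, -931.06, 4832.19]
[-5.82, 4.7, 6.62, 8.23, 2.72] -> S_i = Random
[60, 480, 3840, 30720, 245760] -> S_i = 60*8^i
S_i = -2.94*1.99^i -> [-2.94, -5.85, -11.64, -23.17, -46.11]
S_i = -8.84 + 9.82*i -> [-8.84, 0.98, 10.8, 20.62, 30.44]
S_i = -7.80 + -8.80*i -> [-7.8, -16.6, -25.4, -34.2, -43.0]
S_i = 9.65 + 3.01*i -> [9.65, 12.66, 15.67, 18.68, 21.69]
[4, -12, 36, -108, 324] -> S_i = 4*-3^i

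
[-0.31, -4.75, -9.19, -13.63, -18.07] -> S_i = -0.31 + -4.44*i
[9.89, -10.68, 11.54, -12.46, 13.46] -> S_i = 9.89*(-1.08)^i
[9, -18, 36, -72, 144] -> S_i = 9*-2^i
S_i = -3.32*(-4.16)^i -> [-3.32, 13.81, -57.45, 239.01, -994.29]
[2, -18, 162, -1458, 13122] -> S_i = 2*-9^i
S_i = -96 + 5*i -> [-96, -91, -86, -81, -76]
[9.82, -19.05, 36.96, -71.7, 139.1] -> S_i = 9.82*(-1.94)^i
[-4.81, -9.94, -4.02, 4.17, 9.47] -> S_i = Random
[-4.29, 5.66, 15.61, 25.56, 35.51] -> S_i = -4.29 + 9.95*i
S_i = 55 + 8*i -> [55, 63, 71, 79, 87]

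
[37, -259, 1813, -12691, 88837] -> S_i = 37*-7^i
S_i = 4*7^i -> [4, 28, 196, 1372, 9604]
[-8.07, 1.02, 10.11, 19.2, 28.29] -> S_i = -8.07 + 9.09*i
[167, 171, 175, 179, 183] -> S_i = 167 + 4*i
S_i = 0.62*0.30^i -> [0.62, 0.19, 0.06, 0.02, 0.01]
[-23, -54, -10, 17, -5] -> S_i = Random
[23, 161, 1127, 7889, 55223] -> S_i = 23*7^i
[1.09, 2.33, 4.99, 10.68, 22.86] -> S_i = 1.09*2.14^i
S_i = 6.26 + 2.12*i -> [6.26, 8.38, 10.5, 12.62, 14.74]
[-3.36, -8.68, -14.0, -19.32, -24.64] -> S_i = -3.36 + -5.32*i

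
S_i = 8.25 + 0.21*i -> [8.25, 8.46, 8.67, 8.88, 9.09]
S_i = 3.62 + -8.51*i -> [3.62, -4.89, -13.4, -21.91, -30.42]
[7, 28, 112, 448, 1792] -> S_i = 7*4^i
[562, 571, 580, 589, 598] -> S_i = 562 + 9*i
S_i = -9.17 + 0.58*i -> [-9.17, -8.59, -8.01, -7.43, -6.85]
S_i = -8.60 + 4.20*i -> [-8.6, -4.4, -0.2, 4.0, 8.2]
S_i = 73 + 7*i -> [73, 80, 87, 94, 101]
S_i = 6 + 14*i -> [6, 20, 34, 48, 62]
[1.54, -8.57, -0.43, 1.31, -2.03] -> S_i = Random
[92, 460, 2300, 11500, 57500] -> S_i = 92*5^i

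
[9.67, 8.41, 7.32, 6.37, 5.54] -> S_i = 9.67*0.87^i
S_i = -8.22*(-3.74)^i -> [-8.22, 30.74, -114.98, 430.02, -1608.27]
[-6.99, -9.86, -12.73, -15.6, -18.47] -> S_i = -6.99 + -2.87*i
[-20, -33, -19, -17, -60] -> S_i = Random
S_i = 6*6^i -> [6, 36, 216, 1296, 7776]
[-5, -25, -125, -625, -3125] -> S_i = -5*5^i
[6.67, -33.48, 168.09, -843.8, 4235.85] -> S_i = 6.67*(-5.02)^i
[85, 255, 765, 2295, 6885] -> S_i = 85*3^i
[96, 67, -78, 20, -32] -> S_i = Random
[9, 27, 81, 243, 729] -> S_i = 9*3^i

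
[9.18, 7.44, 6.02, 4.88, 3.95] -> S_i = 9.18*0.81^i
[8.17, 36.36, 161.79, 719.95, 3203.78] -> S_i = 8.17*4.45^i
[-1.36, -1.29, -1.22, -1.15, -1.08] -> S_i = -1.36 + 0.07*i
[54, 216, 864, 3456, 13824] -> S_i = 54*4^i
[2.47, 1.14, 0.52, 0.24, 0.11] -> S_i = 2.47*0.46^i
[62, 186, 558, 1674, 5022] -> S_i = 62*3^i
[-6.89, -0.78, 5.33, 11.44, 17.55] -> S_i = -6.89 + 6.11*i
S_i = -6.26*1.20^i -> [-6.26, -7.51, -9.01, -10.82, -12.98]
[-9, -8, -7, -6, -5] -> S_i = -9 + 1*i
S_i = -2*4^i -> [-2, -8, -32, -128, -512]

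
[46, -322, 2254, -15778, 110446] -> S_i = 46*-7^i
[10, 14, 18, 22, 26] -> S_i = 10 + 4*i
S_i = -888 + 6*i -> [-888, -882, -876, -870, -864]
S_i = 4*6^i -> [4, 24, 144, 864, 5184]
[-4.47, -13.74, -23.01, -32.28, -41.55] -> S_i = -4.47 + -9.27*i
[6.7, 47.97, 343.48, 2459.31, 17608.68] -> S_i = 6.70*7.16^i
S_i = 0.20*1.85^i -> [0.2, 0.37, 0.68, 1.27, 2.34]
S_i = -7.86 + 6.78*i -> [-7.86, -1.08, 5.7, 12.48, 19.26]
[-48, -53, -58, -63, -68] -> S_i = -48 + -5*i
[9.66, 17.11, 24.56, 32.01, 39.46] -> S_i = 9.66 + 7.45*i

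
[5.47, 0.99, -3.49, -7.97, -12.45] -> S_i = 5.47 + -4.48*i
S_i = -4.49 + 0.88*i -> [-4.49, -3.61, -2.73, -1.85, -0.97]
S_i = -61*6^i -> [-61, -366, -2196, -13176, -79056]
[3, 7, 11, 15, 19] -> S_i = 3 + 4*i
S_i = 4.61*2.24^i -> [4.61, 10.33, 23.13, 51.81, 116.06]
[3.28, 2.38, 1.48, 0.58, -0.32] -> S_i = 3.28 + -0.90*i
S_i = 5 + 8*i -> [5, 13, 21, 29, 37]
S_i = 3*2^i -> [3, 6, 12, 24, 48]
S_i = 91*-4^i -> [91, -364, 1456, -5824, 23296]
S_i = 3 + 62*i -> [3, 65, 127, 189, 251]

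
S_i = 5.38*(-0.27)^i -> [5.38, -1.45, 0.39, -0.11, 0.03]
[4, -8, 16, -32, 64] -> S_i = 4*-2^i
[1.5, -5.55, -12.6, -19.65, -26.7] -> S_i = 1.50 + -7.05*i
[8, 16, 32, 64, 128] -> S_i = 8*2^i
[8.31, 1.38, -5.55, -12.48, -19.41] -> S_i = 8.31 + -6.93*i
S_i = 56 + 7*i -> [56, 63, 70, 77, 84]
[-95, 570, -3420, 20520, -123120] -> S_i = -95*-6^i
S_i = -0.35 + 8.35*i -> [-0.35, 8.0, 16.35, 24.7, 33.05]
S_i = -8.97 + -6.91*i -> [-8.97, -15.88, -22.79, -29.7, -36.61]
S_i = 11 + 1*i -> [11, 12, 13, 14, 15]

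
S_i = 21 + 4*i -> [21, 25, 29, 33, 37]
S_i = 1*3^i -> [1, 3, 9, 27, 81]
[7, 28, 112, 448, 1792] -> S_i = 7*4^i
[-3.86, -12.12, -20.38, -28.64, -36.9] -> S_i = -3.86 + -8.26*i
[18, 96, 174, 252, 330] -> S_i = 18 + 78*i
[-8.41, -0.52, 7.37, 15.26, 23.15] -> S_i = -8.41 + 7.89*i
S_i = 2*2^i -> [2, 4, 8, 16, 32]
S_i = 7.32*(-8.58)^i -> [7.32, -62.81, 538.87, -4623.52, 39669.82]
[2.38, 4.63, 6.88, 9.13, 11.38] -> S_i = 2.38 + 2.25*i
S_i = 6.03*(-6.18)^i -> [6.03, -37.27, 230.3, -1423.26, 8795.72]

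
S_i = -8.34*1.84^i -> [-8.34, -15.35, -28.24, -51.95, -95.6]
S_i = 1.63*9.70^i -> [1.63, 15.81, 153.37, 1487.66, 14430.27]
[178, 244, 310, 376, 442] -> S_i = 178 + 66*i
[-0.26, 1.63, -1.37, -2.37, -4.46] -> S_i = Random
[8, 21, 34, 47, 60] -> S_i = 8 + 13*i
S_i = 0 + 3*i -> [0, 3, 6, 9, 12]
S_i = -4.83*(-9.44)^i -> [-4.83, 45.6, -430.42, 4063.15, -38356.16]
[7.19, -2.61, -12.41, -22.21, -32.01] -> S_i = 7.19 + -9.80*i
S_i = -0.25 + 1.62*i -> [-0.25, 1.37, 2.99, 4.61, 6.23]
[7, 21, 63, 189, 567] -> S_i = 7*3^i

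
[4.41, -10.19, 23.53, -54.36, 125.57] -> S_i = 4.41*(-2.31)^i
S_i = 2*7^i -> [2, 14, 98, 686, 4802]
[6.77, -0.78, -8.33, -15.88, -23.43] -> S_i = 6.77 + -7.55*i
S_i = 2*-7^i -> [2, -14, 98, -686, 4802]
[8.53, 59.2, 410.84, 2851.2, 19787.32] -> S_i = 8.53*6.94^i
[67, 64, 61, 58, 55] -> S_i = 67 + -3*i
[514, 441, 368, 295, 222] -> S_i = 514 + -73*i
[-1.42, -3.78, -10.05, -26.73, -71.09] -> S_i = -1.42*2.66^i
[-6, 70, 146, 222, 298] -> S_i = -6 + 76*i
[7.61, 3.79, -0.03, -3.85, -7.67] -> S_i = 7.61 + -3.82*i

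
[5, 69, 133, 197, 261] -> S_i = 5 + 64*i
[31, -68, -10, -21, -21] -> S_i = Random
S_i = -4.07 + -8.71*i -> [-4.07, -12.78, -21.49, -30.2, -38.91]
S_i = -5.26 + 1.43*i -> [-5.26, -3.83, -2.4, -0.97, 0.46]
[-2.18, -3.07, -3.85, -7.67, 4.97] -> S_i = Random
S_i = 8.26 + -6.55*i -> [8.26, 1.71, -4.84, -11.39, -17.94]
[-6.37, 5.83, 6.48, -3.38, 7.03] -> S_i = Random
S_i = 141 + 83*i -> [141, 224, 307, 390, 473]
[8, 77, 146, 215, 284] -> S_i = 8 + 69*i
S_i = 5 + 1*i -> [5, 6, 7, 8, 9]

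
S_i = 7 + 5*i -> [7, 12, 17, 22, 27]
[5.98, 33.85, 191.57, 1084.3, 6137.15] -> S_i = 5.98*5.66^i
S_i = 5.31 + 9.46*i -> [5.31, 14.77, 24.23, 33.69, 43.15]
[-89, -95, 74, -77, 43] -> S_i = Random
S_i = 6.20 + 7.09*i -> [6.2, 13.29, 20.38, 27.47, 34.56]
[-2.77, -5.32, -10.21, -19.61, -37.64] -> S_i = -2.77*1.92^i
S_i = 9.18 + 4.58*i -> [9.18, 13.76, 18.34, 22.92, 27.5]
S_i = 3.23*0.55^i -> [3.23, 1.78, 0.98, 0.54, 0.3]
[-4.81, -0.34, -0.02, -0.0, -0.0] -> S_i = -4.81*0.07^i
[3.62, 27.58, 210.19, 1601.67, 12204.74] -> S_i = 3.62*7.62^i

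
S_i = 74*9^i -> [74, 666, 5994, 53946, 485514]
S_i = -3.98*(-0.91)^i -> [-3.98, 3.62, -3.3, 3.0, -2.73]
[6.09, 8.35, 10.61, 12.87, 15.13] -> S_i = 6.09 + 2.26*i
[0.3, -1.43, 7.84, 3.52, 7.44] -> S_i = Random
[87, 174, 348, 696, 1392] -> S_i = 87*2^i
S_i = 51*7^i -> [51, 357, 2499, 17493, 122451]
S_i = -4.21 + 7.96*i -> [-4.21, 3.75, 11.71, 19.67, 27.63]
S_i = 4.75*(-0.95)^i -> [4.75, -4.51, 4.29, -4.07, 3.87]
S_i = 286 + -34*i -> [286, 252, 218, 184, 150]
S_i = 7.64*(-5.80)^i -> [7.64, -44.31, 257.01, -1490.66, 8645.8]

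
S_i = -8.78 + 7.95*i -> [-8.78, -0.83, 7.12, 15.07, 23.02]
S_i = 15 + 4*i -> [15, 19, 23, 27, 31]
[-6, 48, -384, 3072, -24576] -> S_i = -6*-8^i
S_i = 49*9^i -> [49, 441, 3969, 35721, 321489]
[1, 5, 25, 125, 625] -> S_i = 1*5^i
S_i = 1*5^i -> [1, 5, 25, 125, 625]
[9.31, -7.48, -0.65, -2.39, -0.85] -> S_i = Random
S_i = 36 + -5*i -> [36, 31, 26, 21, 16]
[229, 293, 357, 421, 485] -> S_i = 229 + 64*i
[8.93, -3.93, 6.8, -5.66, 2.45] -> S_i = Random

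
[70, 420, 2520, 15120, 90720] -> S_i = 70*6^i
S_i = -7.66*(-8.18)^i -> [-7.66, 62.66, -512.55, 4192.65, -34295.88]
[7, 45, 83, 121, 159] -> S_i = 7 + 38*i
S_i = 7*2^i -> [7, 14, 28, 56, 112]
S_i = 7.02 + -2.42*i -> [7.02, 4.6, 2.18, -0.24, -2.66]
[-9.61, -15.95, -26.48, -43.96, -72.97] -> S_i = -9.61*1.66^i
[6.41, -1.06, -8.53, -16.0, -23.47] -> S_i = 6.41 + -7.47*i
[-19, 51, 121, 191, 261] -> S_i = -19 + 70*i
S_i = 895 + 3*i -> [895, 898, 901, 904, 907]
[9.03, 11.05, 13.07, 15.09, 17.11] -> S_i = 9.03 + 2.02*i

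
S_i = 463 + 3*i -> [463, 466, 469, 472, 475]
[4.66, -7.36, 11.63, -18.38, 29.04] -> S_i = 4.66*(-1.58)^i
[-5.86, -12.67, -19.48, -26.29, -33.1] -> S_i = -5.86 + -6.81*i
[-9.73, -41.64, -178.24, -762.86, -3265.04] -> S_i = -9.73*4.28^i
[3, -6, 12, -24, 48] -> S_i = 3*-2^i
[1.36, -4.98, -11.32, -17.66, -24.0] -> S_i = 1.36 + -6.34*i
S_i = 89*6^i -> [89, 534, 3204, 19224, 115344]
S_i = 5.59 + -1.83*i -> [5.59, 3.76, 1.93, 0.1, -1.73]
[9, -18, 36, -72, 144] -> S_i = 9*-2^i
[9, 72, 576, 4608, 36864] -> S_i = 9*8^i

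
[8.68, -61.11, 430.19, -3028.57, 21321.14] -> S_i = 8.68*(-7.04)^i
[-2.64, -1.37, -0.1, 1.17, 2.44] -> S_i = -2.64 + 1.27*i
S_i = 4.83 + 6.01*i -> [4.83, 10.84, 16.85, 22.86, 28.87]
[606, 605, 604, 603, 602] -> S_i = 606 + -1*i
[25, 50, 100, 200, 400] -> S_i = 25*2^i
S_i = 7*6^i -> [7, 42, 252, 1512, 9072]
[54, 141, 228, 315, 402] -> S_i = 54 + 87*i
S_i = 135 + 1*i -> [135, 136, 137, 138, 139]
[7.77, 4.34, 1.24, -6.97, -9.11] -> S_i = Random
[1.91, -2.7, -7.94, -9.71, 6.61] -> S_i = Random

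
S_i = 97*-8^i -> [97, -776, 6208, -49664, 397312]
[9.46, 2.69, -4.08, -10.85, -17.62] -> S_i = 9.46 + -6.77*i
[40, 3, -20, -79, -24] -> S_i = Random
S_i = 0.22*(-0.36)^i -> [0.22, -0.08, 0.03, -0.01, 0.0]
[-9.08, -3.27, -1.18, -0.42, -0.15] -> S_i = -9.08*0.36^i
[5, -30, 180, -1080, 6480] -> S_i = 5*-6^i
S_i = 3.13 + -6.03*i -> [3.13, -2.9, -8.93, -14.96, -20.99]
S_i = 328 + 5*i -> [328, 333, 338, 343, 348]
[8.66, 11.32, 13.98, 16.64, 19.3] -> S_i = 8.66 + 2.66*i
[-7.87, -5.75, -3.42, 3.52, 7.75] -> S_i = Random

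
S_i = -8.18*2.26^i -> [-8.18, -18.49, -41.78, -94.42, -213.4]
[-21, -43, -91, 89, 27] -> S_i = Random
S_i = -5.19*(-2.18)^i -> [-5.19, 11.31, -24.66, 53.77, -117.22]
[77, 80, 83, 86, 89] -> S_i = 77 + 3*i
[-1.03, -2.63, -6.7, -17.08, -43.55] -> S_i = -1.03*2.55^i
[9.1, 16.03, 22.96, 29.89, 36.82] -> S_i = 9.10 + 6.93*i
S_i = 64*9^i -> [64, 576, 5184, 46656, 419904]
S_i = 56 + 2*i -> [56, 58, 60, 62, 64]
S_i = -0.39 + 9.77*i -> [-0.39, 9.38, 19.15, 28.92, 38.69]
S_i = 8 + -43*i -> [8, -35, -78, -121, -164]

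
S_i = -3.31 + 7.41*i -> [-3.31, 4.1, 11.51, 18.92, 26.33]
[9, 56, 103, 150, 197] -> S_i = 9 + 47*i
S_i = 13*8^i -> [13, 104, 832, 6656, 53248]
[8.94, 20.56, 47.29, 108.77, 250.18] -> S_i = 8.94*2.30^i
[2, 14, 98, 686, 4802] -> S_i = 2*7^i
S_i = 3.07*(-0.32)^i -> [3.07, -0.98, 0.31, -0.1, 0.03]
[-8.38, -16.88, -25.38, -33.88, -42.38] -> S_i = -8.38 + -8.50*i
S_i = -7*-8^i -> [-7, 56, -448, 3584, -28672]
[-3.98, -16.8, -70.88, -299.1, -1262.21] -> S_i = -3.98*4.22^i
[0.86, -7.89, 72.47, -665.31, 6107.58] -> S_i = 0.86*(-9.18)^i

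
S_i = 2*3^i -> [2, 6, 18, 54, 162]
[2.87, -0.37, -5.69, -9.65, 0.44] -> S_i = Random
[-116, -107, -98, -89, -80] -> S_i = -116 + 9*i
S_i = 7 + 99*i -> [7, 106, 205, 304, 403]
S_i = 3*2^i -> [3, 6, 12, 24, 48]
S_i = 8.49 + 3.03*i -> [8.49, 11.52, 14.55, 17.58, 20.61]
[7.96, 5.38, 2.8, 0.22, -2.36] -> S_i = 7.96 + -2.58*i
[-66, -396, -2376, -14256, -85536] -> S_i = -66*6^i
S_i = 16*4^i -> [16, 64, 256, 1024, 4096]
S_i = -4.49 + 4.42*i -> [-4.49, -0.07, 4.35, 8.77, 13.19]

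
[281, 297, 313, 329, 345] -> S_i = 281 + 16*i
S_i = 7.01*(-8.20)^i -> [7.01, -57.48, 471.35, -3865.09, 31693.74]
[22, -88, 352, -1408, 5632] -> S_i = 22*-4^i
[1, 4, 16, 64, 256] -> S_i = 1*4^i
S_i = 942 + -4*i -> [942, 938, 934, 930, 926]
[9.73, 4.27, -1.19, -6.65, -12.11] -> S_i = 9.73 + -5.46*i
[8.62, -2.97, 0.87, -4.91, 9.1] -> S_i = Random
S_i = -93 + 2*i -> [-93, -91, -89, -87, -85]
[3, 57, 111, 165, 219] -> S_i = 3 + 54*i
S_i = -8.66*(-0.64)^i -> [-8.66, 5.54, -3.55, 2.27, -1.45]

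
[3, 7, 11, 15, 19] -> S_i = 3 + 4*i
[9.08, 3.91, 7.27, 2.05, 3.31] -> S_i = Random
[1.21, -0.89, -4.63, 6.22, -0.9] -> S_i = Random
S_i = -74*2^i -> [-74, -148, -296, -592, -1184]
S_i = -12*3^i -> [-12, -36, -108, -324, -972]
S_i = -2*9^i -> [-2, -18, -162, -1458, -13122]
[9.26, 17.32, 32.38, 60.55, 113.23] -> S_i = 9.26*1.87^i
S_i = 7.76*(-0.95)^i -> [7.76, -7.37, 7.0, -6.65, 6.32]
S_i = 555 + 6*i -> [555, 561, 567, 573, 579]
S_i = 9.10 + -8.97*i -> [9.1, 0.13, -8.84, -17.81, -26.78]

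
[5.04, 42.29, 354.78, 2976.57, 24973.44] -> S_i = 5.04*8.39^i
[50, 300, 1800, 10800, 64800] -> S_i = 50*6^i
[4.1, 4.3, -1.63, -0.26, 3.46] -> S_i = Random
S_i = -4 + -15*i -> [-4, -19, -34, -49, -64]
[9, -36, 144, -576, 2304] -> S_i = 9*-4^i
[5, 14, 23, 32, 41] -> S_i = 5 + 9*i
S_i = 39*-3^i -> [39, -117, 351, -1053, 3159]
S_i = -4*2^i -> [-4, -8, -16, -32, -64]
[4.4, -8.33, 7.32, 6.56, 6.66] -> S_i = Random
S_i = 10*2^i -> [10, 20, 40, 80, 160]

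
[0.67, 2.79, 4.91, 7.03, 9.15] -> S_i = 0.67 + 2.12*i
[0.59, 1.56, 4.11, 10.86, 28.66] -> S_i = 0.59*2.64^i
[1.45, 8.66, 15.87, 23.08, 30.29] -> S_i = 1.45 + 7.21*i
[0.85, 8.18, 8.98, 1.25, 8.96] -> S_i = Random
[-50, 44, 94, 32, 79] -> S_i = Random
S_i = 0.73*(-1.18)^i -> [0.73, -0.86, 1.02, -1.2, 1.42]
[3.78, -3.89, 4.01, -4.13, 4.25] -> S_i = 3.78*(-1.03)^i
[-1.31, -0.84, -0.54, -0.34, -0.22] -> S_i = -1.31*0.64^i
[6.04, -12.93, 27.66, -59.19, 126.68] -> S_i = 6.04*(-2.14)^i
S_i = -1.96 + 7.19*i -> [-1.96, 5.23, 12.42, 19.61, 26.8]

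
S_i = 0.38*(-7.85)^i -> [0.38, -2.98, 23.42, -183.82, 1442.99]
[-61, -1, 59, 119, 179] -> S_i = -61 + 60*i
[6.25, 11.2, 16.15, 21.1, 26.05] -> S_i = 6.25 + 4.95*i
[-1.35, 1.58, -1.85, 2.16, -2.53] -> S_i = -1.35*(-1.17)^i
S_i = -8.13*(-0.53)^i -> [-8.13, 4.31, -2.28, 1.21, -0.64]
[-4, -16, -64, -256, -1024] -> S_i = -4*4^i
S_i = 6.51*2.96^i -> [6.51, 19.27, 57.04, 168.83, 499.74]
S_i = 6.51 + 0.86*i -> [6.51, 7.37, 8.23, 9.09, 9.95]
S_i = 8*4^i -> [8, 32, 128, 512, 2048]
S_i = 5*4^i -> [5, 20, 80, 320, 1280]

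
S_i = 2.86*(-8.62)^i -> [2.86, -24.65, 212.51, -1831.84, 15790.47]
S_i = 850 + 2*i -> [850, 852, 854, 856, 858]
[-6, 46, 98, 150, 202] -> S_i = -6 + 52*i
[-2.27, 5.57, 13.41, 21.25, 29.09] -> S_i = -2.27 + 7.84*i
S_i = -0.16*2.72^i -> [-0.16, -0.44, -1.18, -3.22, -8.76]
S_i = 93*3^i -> [93, 279, 837, 2511, 7533]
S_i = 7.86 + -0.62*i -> [7.86, 7.24, 6.62, 6.0, 5.38]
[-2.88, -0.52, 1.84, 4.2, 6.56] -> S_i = -2.88 + 2.36*i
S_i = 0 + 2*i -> [0, 2, 4, 6, 8]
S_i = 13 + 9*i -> [13, 22, 31, 40, 49]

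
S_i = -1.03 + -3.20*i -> [-1.03, -4.23, -7.43, -10.63, -13.83]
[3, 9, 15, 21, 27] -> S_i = 3 + 6*i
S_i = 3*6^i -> [3, 18, 108, 648, 3888]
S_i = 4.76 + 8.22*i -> [4.76, 12.98, 21.2, 29.42, 37.64]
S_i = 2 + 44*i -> [2, 46, 90, 134, 178]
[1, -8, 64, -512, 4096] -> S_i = 1*-8^i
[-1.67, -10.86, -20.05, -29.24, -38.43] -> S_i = -1.67 + -9.19*i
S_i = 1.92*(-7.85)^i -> [1.92, -15.07, 118.32, -928.77, 7290.88]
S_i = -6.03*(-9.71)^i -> [-6.03, 58.55, -568.53, 5520.46, -53603.63]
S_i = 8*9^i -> [8, 72, 648, 5832, 52488]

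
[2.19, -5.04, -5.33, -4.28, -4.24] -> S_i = Random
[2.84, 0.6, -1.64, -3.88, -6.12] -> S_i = 2.84 + -2.24*i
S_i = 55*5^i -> [55, 275, 1375, 6875, 34375]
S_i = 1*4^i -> [1, 4, 16, 64, 256]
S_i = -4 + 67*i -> [-4, 63, 130, 197, 264]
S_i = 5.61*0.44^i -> [5.61, 2.47, 1.09, 0.48, 0.21]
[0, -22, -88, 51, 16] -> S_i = Random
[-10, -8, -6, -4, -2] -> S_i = -10 + 2*i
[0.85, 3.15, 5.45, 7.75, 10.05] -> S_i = 0.85 + 2.30*i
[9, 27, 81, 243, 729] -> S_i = 9*3^i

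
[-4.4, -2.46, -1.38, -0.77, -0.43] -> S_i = -4.40*0.56^i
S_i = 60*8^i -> [60, 480, 3840, 30720, 245760]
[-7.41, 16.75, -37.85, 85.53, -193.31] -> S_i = -7.41*(-2.26)^i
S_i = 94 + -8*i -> [94, 86, 78, 70, 62]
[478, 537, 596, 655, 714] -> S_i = 478 + 59*i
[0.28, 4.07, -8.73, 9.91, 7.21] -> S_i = Random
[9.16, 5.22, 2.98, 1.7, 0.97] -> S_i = 9.16*0.57^i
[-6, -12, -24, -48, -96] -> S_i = -6*2^i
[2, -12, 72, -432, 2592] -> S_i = 2*-6^i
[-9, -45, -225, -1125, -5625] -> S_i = -9*5^i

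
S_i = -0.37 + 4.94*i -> [-0.37, 4.57, 9.51, 14.45, 19.39]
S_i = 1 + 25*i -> [1, 26, 51, 76, 101]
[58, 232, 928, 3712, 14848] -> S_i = 58*4^i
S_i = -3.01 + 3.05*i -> [-3.01, 0.04, 3.09, 6.14, 9.19]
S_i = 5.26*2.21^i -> [5.26, 11.62, 25.69, 56.78, 125.47]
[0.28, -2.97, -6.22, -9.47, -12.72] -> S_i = 0.28 + -3.25*i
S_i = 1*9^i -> [1, 9, 81, 729, 6561]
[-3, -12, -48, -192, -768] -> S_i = -3*4^i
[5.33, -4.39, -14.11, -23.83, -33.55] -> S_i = 5.33 + -9.72*i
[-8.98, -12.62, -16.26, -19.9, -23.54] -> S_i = -8.98 + -3.64*i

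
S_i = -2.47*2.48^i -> [-2.47, -6.13, -15.19, -37.67, -93.43]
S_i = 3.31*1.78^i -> [3.31, 5.89, 10.49, 18.67, 33.23]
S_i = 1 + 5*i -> [1, 6, 11, 16, 21]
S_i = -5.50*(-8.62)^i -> [-5.5, 47.41, -408.67, 3522.77, -30366.29]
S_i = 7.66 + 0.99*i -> [7.66, 8.65, 9.64, 10.63, 11.62]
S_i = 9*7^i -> [9, 63, 441, 3087, 21609]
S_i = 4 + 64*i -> [4, 68, 132, 196, 260]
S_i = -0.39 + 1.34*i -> [-0.39, 0.95, 2.29, 3.63, 4.97]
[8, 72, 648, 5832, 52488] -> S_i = 8*9^i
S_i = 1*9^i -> [1, 9, 81, 729, 6561]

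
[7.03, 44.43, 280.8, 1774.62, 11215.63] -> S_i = 7.03*6.32^i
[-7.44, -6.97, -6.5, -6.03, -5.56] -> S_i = -7.44 + 0.47*i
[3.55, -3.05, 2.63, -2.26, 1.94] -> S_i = 3.55*(-0.86)^i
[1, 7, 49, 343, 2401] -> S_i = 1*7^i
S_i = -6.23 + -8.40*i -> [-6.23, -14.63, -23.03, -31.43, -39.83]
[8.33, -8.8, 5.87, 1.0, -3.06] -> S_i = Random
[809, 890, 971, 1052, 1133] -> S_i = 809 + 81*i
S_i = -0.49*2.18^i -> [-0.49, -1.07, -2.33, -5.08, -11.07]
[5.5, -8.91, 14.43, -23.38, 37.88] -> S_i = 5.50*(-1.62)^i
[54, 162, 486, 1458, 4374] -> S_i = 54*3^i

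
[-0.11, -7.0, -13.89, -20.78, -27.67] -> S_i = -0.11 + -6.89*i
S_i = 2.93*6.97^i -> [2.93, 20.42, 142.34, 992.12, 6915.1]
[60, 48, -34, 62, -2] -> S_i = Random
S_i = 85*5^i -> [85, 425, 2125, 10625, 53125]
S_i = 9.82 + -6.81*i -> [9.82, 3.01, -3.8, -10.61, -17.42]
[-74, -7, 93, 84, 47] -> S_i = Random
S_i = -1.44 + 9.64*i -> [-1.44, 8.2, 17.84, 27.48, 37.12]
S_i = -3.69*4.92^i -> [-3.69, -18.15, -89.32, -439.46, -2162.15]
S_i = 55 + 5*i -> [55, 60, 65, 70, 75]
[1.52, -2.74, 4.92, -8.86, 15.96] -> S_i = 1.52*(-1.80)^i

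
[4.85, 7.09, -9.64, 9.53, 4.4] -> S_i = Random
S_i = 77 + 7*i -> [77, 84, 91, 98, 105]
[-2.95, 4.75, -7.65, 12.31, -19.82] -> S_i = -2.95*(-1.61)^i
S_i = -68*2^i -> [-68, -136, -272, -544, -1088]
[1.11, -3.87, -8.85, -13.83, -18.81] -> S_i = 1.11 + -4.98*i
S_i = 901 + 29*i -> [901, 930, 959, 988, 1017]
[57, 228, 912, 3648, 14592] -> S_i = 57*4^i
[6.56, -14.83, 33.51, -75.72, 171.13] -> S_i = 6.56*(-2.26)^i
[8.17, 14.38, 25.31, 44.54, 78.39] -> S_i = 8.17*1.76^i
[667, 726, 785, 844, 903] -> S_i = 667 + 59*i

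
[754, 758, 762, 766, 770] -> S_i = 754 + 4*i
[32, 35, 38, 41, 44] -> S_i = 32 + 3*i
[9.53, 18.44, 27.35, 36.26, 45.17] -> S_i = 9.53 + 8.91*i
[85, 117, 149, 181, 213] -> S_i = 85 + 32*i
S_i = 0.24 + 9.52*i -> [0.24, 9.76, 19.28, 28.8, 38.32]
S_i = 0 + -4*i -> [0, -4, -8, -12, -16]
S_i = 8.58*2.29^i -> [8.58, 19.65, 44.99, 103.04, 235.96]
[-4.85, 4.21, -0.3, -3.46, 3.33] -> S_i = Random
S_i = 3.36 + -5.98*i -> [3.36, -2.62, -8.6, -14.58, -20.56]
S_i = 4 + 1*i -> [4, 5, 6, 7, 8]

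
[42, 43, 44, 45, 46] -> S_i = 42 + 1*i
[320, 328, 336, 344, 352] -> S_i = 320 + 8*i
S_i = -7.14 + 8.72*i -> [-7.14, 1.58, 10.3, 19.02, 27.74]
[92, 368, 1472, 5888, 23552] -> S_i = 92*4^i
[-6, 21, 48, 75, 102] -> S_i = -6 + 27*i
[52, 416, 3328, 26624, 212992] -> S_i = 52*8^i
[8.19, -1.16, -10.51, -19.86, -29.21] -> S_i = 8.19 + -9.35*i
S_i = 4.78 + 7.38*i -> [4.78, 12.16, 19.54, 26.92, 34.3]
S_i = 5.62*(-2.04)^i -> [5.62, -11.46, 23.39, -47.71, 97.33]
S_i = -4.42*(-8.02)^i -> [-4.42, 35.45, -284.3, 2280.06, -18286.04]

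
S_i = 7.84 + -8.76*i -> [7.84, -0.92, -9.68, -18.44, -27.2]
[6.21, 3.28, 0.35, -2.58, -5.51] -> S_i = 6.21 + -2.93*i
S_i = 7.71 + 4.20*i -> [7.71, 11.91, 16.11, 20.31, 24.51]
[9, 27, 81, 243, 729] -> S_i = 9*3^i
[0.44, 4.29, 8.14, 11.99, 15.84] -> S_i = 0.44 + 3.85*i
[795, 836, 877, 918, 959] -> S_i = 795 + 41*i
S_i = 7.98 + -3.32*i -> [7.98, 4.66, 1.34, -1.98, -5.3]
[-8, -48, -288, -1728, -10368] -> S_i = -8*6^i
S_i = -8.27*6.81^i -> [-8.27, -56.32, -383.53, -2611.84, -17786.64]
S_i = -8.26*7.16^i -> [-8.26, -59.14, -423.45, -3031.93, -21708.62]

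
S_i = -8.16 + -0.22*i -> [-8.16, -8.38, -8.6, -8.82, -9.04]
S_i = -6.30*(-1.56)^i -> [-6.3, 9.83, -15.33, 23.92, -37.31]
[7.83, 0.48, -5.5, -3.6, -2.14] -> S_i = Random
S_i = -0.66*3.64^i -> [-0.66, -2.4, -8.74, -31.83, -115.86]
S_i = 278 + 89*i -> [278, 367, 456, 545, 634]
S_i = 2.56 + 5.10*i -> [2.56, 7.66, 12.76, 17.86, 22.96]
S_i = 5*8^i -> [5, 40, 320, 2560, 20480]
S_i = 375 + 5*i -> [375, 380, 385, 390, 395]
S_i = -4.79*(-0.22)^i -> [-4.79, 1.05, -0.23, 0.05, -0.01]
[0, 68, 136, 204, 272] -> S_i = 0 + 68*i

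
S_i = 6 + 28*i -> [6, 34, 62, 90, 118]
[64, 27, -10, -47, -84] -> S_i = 64 + -37*i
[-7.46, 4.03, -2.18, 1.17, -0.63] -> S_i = -7.46*(-0.54)^i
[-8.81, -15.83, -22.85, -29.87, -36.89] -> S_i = -8.81 + -7.02*i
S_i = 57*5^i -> [57, 285, 1425, 7125, 35625]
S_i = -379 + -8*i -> [-379, -387, -395, -403, -411]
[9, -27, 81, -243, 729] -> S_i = 9*-3^i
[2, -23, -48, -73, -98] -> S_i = 2 + -25*i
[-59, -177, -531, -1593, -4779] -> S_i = -59*3^i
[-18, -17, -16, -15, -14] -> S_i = -18 + 1*i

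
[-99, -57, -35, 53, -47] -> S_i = Random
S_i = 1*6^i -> [1, 6, 36, 216, 1296]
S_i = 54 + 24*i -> [54, 78, 102, 126, 150]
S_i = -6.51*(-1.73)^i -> [-6.51, 11.26, -19.48, 33.71, -58.31]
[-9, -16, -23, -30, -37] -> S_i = -9 + -7*i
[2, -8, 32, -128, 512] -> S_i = 2*-4^i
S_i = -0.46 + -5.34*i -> [-0.46, -5.8, -11.14, -16.48, -21.82]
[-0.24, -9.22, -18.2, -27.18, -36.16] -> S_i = -0.24 + -8.98*i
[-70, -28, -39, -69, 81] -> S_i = Random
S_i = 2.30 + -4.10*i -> [2.3, -1.8, -5.9, -10.0, -14.1]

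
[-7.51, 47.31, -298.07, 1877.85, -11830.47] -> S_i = -7.51*(-6.30)^i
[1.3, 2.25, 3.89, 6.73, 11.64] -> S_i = 1.30*1.73^i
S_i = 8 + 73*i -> [8, 81, 154, 227, 300]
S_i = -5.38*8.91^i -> [-5.38, -47.94, -427.11, -3805.53, -33907.29]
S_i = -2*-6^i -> [-2, 12, -72, 432, -2592]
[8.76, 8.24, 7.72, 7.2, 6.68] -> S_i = 8.76 + -0.52*i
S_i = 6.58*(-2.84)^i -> [6.58, -18.69, 53.07, -150.72, 428.05]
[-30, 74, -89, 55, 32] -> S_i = Random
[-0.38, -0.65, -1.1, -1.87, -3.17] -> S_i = -0.38*1.70^i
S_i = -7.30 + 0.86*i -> [-7.3, -6.44, -5.58, -4.72, -3.86]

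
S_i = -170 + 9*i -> [-170, -161, -152, -143, -134]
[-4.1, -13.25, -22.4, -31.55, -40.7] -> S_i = -4.10 + -9.15*i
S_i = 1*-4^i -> [1, -4, 16, -64, 256]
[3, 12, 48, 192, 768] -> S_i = 3*4^i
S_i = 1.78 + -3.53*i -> [1.78, -1.75, -5.28, -8.81, -12.34]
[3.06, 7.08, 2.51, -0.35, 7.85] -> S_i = Random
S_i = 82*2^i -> [82, 164, 328, 656, 1312]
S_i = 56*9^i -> [56, 504, 4536, 40824, 367416]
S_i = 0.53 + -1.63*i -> [0.53, -1.1, -2.73, -4.36, -5.99]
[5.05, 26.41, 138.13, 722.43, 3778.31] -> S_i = 5.05*5.23^i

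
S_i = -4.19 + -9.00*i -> [-4.19, -13.19, -22.19, -31.19, -40.19]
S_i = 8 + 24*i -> [8, 32, 56, 80, 104]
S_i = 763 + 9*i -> [763, 772, 781, 790, 799]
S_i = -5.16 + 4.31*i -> [-5.16, -0.85, 3.46, 7.77, 12.08]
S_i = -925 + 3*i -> [-925, -922, -919, -916, -913]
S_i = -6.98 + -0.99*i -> [-6.98, -7.97, -8.96, -9.95, -10.94]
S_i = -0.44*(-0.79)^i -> [-0.44, 0.35, -0.27, 0.22, -0.17]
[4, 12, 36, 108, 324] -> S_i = 4*3^i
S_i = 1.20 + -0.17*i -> [1.2, 1.03, 0.86, 0.69, 0.52]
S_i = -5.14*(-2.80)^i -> [-5.14, 14.39, -40.3, 112.83, -315.93]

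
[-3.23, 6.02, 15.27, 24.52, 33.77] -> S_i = -3.23 + 9.25*i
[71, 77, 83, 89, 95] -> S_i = 71 + 6*i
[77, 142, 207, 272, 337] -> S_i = 77 + 65*i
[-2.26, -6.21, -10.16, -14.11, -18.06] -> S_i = -2.26 + -3.95*i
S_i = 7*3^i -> [7, 21, 63, 189, 567]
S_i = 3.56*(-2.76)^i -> [3.56, -9.83, 27.12, -74.85, 206.58]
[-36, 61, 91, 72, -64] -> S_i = Random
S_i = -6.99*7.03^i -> [-6.99, -49.14, -345.45, -2428.53, -17072.55]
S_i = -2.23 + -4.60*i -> [-2.23, -6.83, -11.43, -16.03, -20.63]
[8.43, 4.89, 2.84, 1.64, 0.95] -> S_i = 8.43*0.58^i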